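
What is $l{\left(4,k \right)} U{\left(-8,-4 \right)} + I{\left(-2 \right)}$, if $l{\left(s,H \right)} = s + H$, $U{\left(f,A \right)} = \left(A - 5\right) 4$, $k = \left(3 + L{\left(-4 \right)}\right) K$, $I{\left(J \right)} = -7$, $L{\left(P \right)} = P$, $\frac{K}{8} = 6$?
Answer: $1577$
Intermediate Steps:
$K = 48$ ($K = 8 \cdot 6 = 48$)
$k = -48$ ($k = \left(3 - 4\right) 48 = \left(-1\right) 48 = -48$)
$U{\left(f,A \right)} = -20 + 4 A$ ($U{\left(f,A \right)} = \left(-5 + A\right) 4 = -20 + 4 A$)
$l{\left(s,H \right)} = H + s$
$l{\left(4,k \right)} U{\left(-8,-4 \right)} + I{\left(-2 \right)} = \left(-48 + 4\right) \left(-20 + 4 \left(-4\right)\right) - 7 = - 44 \left(-20 - 16\right) - 7 = \left(-44\right) \left(-36\right) - 7 = 1584 - 7 = 1577$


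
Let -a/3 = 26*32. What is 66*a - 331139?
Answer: -495875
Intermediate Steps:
a = -2496 (a = -78*32 = -3*832 = -2496)
66*a - 331139 = 66*(-2496) - 331139 = -164736 - 331139 = -495875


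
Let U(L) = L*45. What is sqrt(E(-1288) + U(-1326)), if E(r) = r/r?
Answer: I*sqrt(59669) ≈ 244.27*I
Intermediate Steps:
E(r) = 1
U(L) = 45*L
sqrt(E(-1288) + U(-1326)) = sqrt(1 + 45*(-1326)) = sqrt(1 - 59670) = sqrt(-59669) = I*sqrt(59669)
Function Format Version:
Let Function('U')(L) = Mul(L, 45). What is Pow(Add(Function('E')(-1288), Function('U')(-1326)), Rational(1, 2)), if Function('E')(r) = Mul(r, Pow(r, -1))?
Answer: Mul(I, Pow(59669, Rational(1, 2))) ≈ Mul(244.27, I)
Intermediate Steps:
Function('E')(r) = 1
Function('U')(L) = Mul(45, L)
Pow(Add(Function('E')(-1288), Function('U')(-1326)), Rational(1, 2)) = Pow(Add(1, Mul(45, -1326)), Rational(1, 2)) = Pow(Add(1, -59670), Rational(1, 2)) = Pow(-59669, Rational(1, 2)) = Mul(I, Pow(59669, Rational(1, 2)))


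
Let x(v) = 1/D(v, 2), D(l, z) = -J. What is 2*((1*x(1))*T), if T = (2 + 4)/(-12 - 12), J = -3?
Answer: -⅙ ≈ -0.16667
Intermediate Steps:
D(l, z) = 3 (D(l, z) = -1*(-3) = 3)
x(v) = ⅓ (x(v) = 1/3 = ⅓)
T = -¼ (T = 6/(-24) = 6*(-1/24) = -¼ ≈ -0.25000)
2*((1*x(1))*T) = 2*((1*(⅓))*(-¼)) = 2*((⅓)*(-¼)) = 2*(-1/12) = -⅙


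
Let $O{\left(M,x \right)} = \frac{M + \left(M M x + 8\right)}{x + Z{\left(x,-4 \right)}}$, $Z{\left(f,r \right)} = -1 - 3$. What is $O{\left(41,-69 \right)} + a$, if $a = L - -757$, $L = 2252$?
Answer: $\frac{335597}{73} \approx 4597.2$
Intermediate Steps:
$Z{\left(f,r \right)} = -4$
$O{\left(M,x \right)} = \frac{8 + M + x M^{2}}{-4 + x}$ ($O{\left(M,x \right)} = \frac{M + \left(M M x + 8\right)}{x - 4} = \frac{M + \left(M^{2} x + 8\right)}{-4 + x} = \frac{M + \left(x M^{2} + 8\right)}{-4 + x} = \frac{M + \left(8 + x M^{2}\right)}{-4 + x} = \frac{8 + M + x M^{2}}{-4 + x}$)
$a = 3009$ ($a = 2252 - -757 = 2252 + 757 = 3009$)
$O{\left(41,-69 \right)} + a = \frac{8 + 41 - 69 \cdot 41^{2}}{-4 - 69} + 3009 = \frac{8 + 41 - 115989}{-73} + 3009 = - \frac{8 + 41 - 115989}{73} + 3009 = \left(- \frac{1}{73}\right) \left(-115940\right) + 3009 = \frac{115940}{73} + 3009 = \frac{335597}{73}$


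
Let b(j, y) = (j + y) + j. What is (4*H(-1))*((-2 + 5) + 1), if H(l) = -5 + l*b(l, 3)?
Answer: -96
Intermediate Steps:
b(j, y) = y + 2*j
H(l) = -5 + l*(3 + 2*l)
(4*H(-1))*((-2 + 5) + 1) = (4*(-5 - (3 + 2*(-1))))*((-2 + 5) + 1) = (4*(-5 - (3 - 2)))*(3 + 1) = (4*(-5 - 1*1))*4 = (4*(-5 - 1))*4 = (4*(-6))*4 = -24*4 = -96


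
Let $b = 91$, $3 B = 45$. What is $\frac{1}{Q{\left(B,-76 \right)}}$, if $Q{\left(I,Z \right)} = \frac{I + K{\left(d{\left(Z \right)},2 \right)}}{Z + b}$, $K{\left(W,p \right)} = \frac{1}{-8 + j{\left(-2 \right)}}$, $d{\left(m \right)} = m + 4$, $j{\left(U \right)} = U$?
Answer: $\frac{150}{149} \approx 1.0067$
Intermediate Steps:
$B = 15$ ($B = \frac{1}{3} \cdot 45 = 15$)
$d{\left(m \right)} = 4 + m$
$K{\left(W,p \right)} = - \frac{1}{10}$ ($K{\left(W,p \right)} = \frac{1}{-8 - 2} = \frac{1}{-10} = - \frac{1}{10}$)
$Q{\left(I,Z \right)} = \frac{- \frac{1}{10} + I}{91 + Z}$ ($Q{\left(I,Z \right)} = \frac{I - \frac{1}{10}}{Z + 91} = \frac{- \frac{1}{10} + I}{91 + Z}$)
$\frac{1}{Q{\left(B,-76 \right)}} = \frac{1}{\frac{1}{91 - 76} \left(- \frac{1}{10} + 15\right)} = \frac{1}{\frac{1}{15} \cdot \frac{149}{10}} = \frac{1}{\frac{149}{150}} = \frac{150}{149}$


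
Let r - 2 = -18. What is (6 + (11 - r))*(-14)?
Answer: -462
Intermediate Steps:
r = -16 (r = 2 - 18 = -16)
(6 + (11 - r))*(-14) = (6 + (11 - 1*(-16)))*(-14) = (6 + (11 + 16))*(-14) = (6 + 27)*(-14) = 33*(-14) = -462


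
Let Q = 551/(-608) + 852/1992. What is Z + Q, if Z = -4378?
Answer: -11629239/2656 ≈ -4378.5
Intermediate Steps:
Q = -1271/2656 (Q = 551*(-1/608) + 852*(1/1992) = -29/32 + 71/166 = -1271/2656 ≈ -0.47854)
Z + Q = -4378 - 1271/2656 = -11629239/2656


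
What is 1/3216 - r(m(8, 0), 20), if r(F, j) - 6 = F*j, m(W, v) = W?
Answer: -533855/3216 ≈ -166.00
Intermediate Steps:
r(F, j) = 6 + F*j
1/3216 - r(m(8, 0), 20) = 1/3216 - (6 + 8*20) = 1/3216 - (6 + 160) = 1/3216 - 1*166 = 1/3216 - 166 = -533855/3216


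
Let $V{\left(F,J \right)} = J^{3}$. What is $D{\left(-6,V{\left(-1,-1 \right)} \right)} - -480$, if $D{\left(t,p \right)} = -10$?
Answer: $470$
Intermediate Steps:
$D{\left(-6,V{\left(-1,-1 \right)} \right)} - -480 = -10 - -480 = -10 + 480 = 470$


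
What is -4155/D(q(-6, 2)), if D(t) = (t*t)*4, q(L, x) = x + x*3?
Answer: -4155/256 ≈ -16.230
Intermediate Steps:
q(L, x) = 4*x (q(L, x) = x + 3*x = 4*x)
D(t) = 4*t² (D(t) = t²*4 = 4*t²)
-4155/D(q(-6, 2)) = -4155/(4*(4*2)²) = -4155/(4*8²) = -4155/(4*64) = -4155/256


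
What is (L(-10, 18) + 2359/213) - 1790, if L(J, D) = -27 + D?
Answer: -380828/213 ≈ -1787.9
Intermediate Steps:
(L(-10, 18) + 2359/213) - 1790 = ((-27 + 18) + 2359/213) - 1790 = (-9 + 2359*(1/213)) - 1790 = (-9 + 2359/213) - 1790 = 442/213 - 1790 = -380828/213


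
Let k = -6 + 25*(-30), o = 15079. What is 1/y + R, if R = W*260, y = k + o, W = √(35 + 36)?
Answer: 1/14323 + 260*√71 ≈ 2190.8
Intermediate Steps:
W = √71 ≈ 8.4261
k = -756 (k = -6 - 750 = -756)
y = 14323 (y = -756 + 15079 = 14323)
R = 260*√71 (R = √71*260 = 260*√71 ≈ 2190.8)
1/y + R = 1/14323 + 260*√71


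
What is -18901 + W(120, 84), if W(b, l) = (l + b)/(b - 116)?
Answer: -18850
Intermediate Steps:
W(b, l) = (b + l)/(-116 + b)
-18901 + W(120, 84) = -18901 + (120 + 84)/(-116 + 120) = -18901 + 204/4 = -18901 + (¼)*204 = -18901 + 51 = -18850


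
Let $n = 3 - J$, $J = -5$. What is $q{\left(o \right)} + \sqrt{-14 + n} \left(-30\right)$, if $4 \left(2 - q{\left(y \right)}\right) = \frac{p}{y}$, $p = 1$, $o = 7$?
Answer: $\frac{55}{28} - 30 i \sqrt{6} \approx 1.9643 - 73.485 i$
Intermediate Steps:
$n = 8$ ($n = 3 - -5 = 3 + 5 = 8$)
$q{\left(y \right)} = 2 - \frac{1}{4 y}$ ($q{\left(y \right)} = 2 - \frac{1 \frac{1}{y}}{4} = 2 - \frac{1}{4 y}$)
$q{\left(o \right)} + \sqrt{-14 + n} \left(-30\right) = \left(2 - \frac{1}{4 \cdot 7}\right) + \sqrt{-14 + 8} \left(-30\right) = \left(2 - \frac{1}{28}\right) + \sqrt{-6} \left(-30\right) = \left(2 - \frac{1}{28}\right) + i \sqrt{6} \left(-30\right) = \frac{55}{28} - 30 i \sqrt{6}$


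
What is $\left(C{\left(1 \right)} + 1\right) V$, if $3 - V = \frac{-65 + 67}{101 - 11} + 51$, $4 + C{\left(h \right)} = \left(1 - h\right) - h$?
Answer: $\frac{8644}{45} \approx 192.09$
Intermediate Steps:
$C{\left(h \right)} = -3 - 2 h$ ($C{\left(h \right)} = -4 - \left(-1 + 2 h\right) = -3 - 2 h$)
$V = - \frac{2161}{45}$ ($V = 3 - \left(\frac{-65 + 67}{101 - 11} + 51\right) = 3 - \left(\frac{2}{90} + 51\right) = 3 - \left(2 \cdot \frac{1}{90} + 51\right) = 3 - \left(\frac{1}{45} + 51\right) = 3 - \frac{2296}{45} = - \frac{2161}{45} \approx -48.022$)
$\left(C{\left(1 \right)} + 1\right) V = \left(\left(-3 - 2\right) + 1\right) \left(- \frac{2161}{45}\right) = \left(-5 + 1\right) \left(- \frac{2161}{45}\right) = \left(-4\right) \left(- \frac{2161}{45}\right) = \frac{8644}{45}$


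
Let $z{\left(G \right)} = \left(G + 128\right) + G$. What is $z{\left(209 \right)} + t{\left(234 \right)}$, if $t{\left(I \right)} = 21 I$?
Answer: $5460$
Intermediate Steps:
$z{\left(G \right)} = 128 + 2 G$ ($z{\left(G \right)} = \left(128 + G\right) + G = 128 + 2 G$)
$z{\left(209 \right)} + t{\left(234 \right)} = \left(128 + 2 \cdot 209\right) + 21 \cdot 234 = \left(128 + 418\right) + 4914 = 546 + 4914 = 5460$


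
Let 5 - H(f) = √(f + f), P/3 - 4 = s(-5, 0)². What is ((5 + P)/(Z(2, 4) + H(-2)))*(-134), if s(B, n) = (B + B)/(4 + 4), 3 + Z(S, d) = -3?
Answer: 23249/40 - 23249*I/20 ≈ 581.22 - 1162.4*I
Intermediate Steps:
Z(S, d) = -6 (Z(S, d) = -3 - 3 = -6)
s(B, n) = B/4 (s(B, n) = (2*B)/8 = (2*B)*(⅛) = B/4)
P = 267/16 (P = 12 + 3*((¼)*(-5))² = 12 + 3*(-5/4)² = 12 + 3*(25/16) = 12 + 75/16 = 267/16 ≈ 16.688)
H(f) = 5 - √2*√f (H(f) = 5 - √(f + f) = 5 - √(2*f) = 5 - √2*√f)
((5 + P)/(Z(2, 4) + H(-2)))*(-134) = ((5 + 267/16)/(-6 + (5 - √2*√(-2))))*(-134) = (347/(16*(-6 + (5 - √2*I*√2))))*(-134) = (347/(16*(-6 + (5 - 2*I))))*(-134) = (347/(16*(-1 - 2*I)))*(-134) = (347*((-1 + 2*I)/5)/16)*(-134) = (347*(-1 + 2*I)/80)*(-134) = -23249*(-1 + 2*I)/40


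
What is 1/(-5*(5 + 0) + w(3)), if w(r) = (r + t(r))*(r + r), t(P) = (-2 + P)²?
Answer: -1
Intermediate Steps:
w(r) = 2*r*(r + (-2 + r)²) (w(r) = (r + (-2 + r)²)*(r + r) = (r + (-2 + r)²)*(2*r) = 2*r*(r + (-2 + r)²))
1/(-5*(5 + 0) + w(3)) = 1/(-5*(5 + 0) + 2*3*(3 + (-2 + 3)²)) = 1/(-5*5 + 2*3*(3 + 1²)) = 1/(-25 + 2*3*(3 + 1)) = 1/(-25 + 2*3*4) = 1/(-25 + 24) = 1/(-1) = -1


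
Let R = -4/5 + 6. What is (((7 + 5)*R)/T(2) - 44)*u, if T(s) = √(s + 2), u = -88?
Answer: 5632/5 ≈ 1126.4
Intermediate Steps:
T(s) = √(2 + s)
R = 26/5 (R = -4*⅕ + 6 = -⅘ + 6 = 26/5 ≈ 5.2000)
(((7 + 5)*R)/T(2) - 44)*u = (((7 + 5)*(26/5))/(√(2 + 2)) - 44)*(-88) = ((12*(26/5))/(√4) - 44)*(-88) = ((312/5)/2 - 44)*(-88) = ((312/5)*(½) - 44)*(-88) = (156/5 - 44)*(-88) = -64/5*(-88) = 5632/5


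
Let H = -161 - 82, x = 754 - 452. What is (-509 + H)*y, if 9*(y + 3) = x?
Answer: -206800/9 ≈ -22978.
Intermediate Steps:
x = 302
y = 275/9 (y = -3 + (1/9)*302 = -3 + 302/9 = 275/9 ≈ 30.556)
H = -243
(-509 + H)*y = (-509 - 243)*(275/9) = -752*275/9 = -206800/9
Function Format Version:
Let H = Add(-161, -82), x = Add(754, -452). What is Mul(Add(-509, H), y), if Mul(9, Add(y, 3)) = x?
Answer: Rational(-206800, 9) ≈ -22978.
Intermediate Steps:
x = 302
y = Rational(275, 9) (y = Add(-3, Mul(Rational(1, 9), 302)) = Add(-3, Rational(302, 9)) = Rational(275, 9) ≈ 30.556)
H = -243
Mul(Add(-509, H), y) = Mul(Add(-509, -243), Rational(275, 9)) = Mul(-752, Rational(275, 9)) = Rational(-206800, 9)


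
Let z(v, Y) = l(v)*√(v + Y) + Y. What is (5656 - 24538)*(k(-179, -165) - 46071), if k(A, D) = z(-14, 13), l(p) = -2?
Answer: 869667156 + 37764*I ≈ 8.6967e+8 + 37764.0*I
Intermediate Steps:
z(v, Y) = Y - 2*√(Y + v) (z(v, Y) = -2*√(v + Y) + Y = -2*√(Y + v) + Y = Y - 2*√(Y + v))
k(A, D) = 13 - 2*I (k(A, D) = 13 - 2*√(13 - 14) = 13 - 2*I)
(5656 - 24538)*(k(-179, -165) - 46071) = (5656 - 24538)*((13 - 2*I) - 46071) = -18882*(-46058 - 2*I) = 869667156 + 37764*I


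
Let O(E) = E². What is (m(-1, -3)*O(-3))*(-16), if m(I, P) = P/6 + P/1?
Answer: 504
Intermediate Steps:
m(I, P) = 7*P/6 (m(I, P) = P*(⅙) + P*1 = P/6 + P = 7*P/6)
(m(-1, -3)*O(-3))*(-16) = (((7/6)*(-3))*(-3)²)*(-16) = -7/2*9*(-16) = -63/2*(-16) = 504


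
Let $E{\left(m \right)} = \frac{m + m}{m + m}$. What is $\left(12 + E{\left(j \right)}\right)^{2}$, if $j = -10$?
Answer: $169$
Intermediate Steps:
$E{\left(m \right)} = 1$ ($E{\left(m \right)} = \frac{2 m}{2 m} = 2 m \frac{1}{2 m} = 1$)
$\left(12 + E{\left(j \right)}\right)^{2} = \left(12 + 1\right)^{2} = 13^{2} = 169$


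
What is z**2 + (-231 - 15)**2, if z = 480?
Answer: 290916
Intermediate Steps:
z**2 + (-231 - 15)**2 = 480**2 + (-231 - 15)**2 = 230400 + (-246)**2 = 230400 + 60516 = 290916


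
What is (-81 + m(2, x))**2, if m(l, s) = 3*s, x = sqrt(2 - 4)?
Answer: 6543 - 486*I*sqrt(2) ≈ 6543.0 - 687.31*I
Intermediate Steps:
x = I*sqrt(2) (x = sqrt(-2) = I*sqrt(2) ≈ 1.4142*I)
(-81 + m(2, x))**2 = (-81 + 3*(I*sqrt(2)))**2 = (-81 + 3*I*sqrt(2))**2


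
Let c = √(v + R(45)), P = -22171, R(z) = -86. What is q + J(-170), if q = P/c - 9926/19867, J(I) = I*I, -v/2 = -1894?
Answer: 574146374/19867 - 22171*√3702/3702 ≈ 28535.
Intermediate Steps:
v = 3788 (v = -2*(-1894) = 3788)
c = √3702 (c = √(3788 - 86) = √3702 ≈ 60.844)
J(I) = I²
q = -9926/19867 - 22171*√3702/3702 (q = -22171*√3702/3702 - 9926/19867 = -9926/19867 - 22171*√3702/3702 ≈ -364.89)
q + J(-170) = (-9926/19867 - 22171*√3702/3702) + (-170)² = (-9926/19867 - 22171*√3702/3702) + 28900 = 574146374/19867 - 22171*√3702/3702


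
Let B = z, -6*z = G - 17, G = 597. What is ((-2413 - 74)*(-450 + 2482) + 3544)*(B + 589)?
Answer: -7458909080/3 ≈ -2.4863e+9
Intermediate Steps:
z = -290/3 (z = -(597 - 17)/6 = -1/6*580 = -290/3 ≈ -96.667)
B = -290/3 ≈ -96.667
((-2413 - 74)*(-450 + 2482) + 3544)*(B + 589) = ((-2413 - 74)*(-450 + 2482) + 3544)*(-290/3 + 589) = (-2487*2032 + 3544)*(1477/3) = (-5053584 + 3544)*(1477/3) = -5050040*1477/3 = -7458909080/3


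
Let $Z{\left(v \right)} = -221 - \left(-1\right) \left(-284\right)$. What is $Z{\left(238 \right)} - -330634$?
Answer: $330129$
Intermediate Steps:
$Z{\left(v \right)} = -505$ ($Z{\left(v \right)} = -221 - 284 = -505$)
$Z{\left(238 \right)} - -330634 = -505 - -330634 = -505 + 330634 = 330129$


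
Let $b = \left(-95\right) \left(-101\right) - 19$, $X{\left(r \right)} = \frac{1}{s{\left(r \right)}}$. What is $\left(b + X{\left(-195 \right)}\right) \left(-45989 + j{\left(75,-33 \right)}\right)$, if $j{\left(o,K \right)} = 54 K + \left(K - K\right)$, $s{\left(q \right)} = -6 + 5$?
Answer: $-457407325$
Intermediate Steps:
$s{\left(q \right)} = -1$
$X{\left(r \right)} = -1$ ($X{\left(r \right)} = \frac{1}{-1} = -1$)
$b = 9576$ ($b = 9595 - 19 = 9576$)
$j{\left(o,K \right)} = 54 K$ ($j{\left(o,K \right)} = 54 K + 0 = 54 K$)
$\left(b + X{\left(-195 \right)}\right) \left(-45989 + j{\left(75,-33 \right)}\right) = \left(9576 - 1\right) \left(-45989 + 54 \left(-33\right)\right) = 9575 \left(-45989 - 1782\right) = 9575 \left(-47771\right) = -457407325$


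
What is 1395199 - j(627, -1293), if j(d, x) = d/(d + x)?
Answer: 309734387/222 ≈ 1.3952e+6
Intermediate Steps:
1395199 - j(627, -1293) = 1395199 - 627/(627 - 1293) = 1395199 - 627/(-666) = 1395199 - 627*(-1)/666 = 1395199 - 1*(-209/222) = 1395199 + 209/222 = 309734387/222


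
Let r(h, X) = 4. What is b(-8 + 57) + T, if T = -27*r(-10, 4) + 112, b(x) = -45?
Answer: -41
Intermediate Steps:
T = 4 (T = -27*4 + 112 = -108 + 112 = 4)
b(-8 + 57) + T = -45 + 4 = -41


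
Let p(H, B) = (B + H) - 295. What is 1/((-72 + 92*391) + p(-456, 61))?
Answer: 1/35210 ≈ 2.8401e-5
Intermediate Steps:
p(H, B) = -295 + B + H
1/((-72 + 92*391) + p(-456, 61)) = 1/((-72 + 92*391) + (-295 + 61 - 456)) = 1/((-72 + 35972) - 690) = 1/(35900 - 690) = 1/35210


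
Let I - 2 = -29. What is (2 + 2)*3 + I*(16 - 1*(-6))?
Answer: -582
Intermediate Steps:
I = -27 (I = 2 - 29 = -27)
(2 + 2)*3 + I*(16 - 1*(-6)) = (2 + 2)*3 - 27*(16 - 1*(-6)) = 4*3 - 27*(16 + 6) = 12 - 27*22 = 12 - 594 = -582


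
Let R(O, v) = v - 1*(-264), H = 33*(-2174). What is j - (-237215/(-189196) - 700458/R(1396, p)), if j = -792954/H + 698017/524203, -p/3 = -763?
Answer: 288114542409680193477/1009167467351990716 ≈ 285.50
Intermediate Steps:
p = 2289 (p = -3*(-763) = 2289)
H = -71742
R(O, v) = 264 + v (R(O, v) = v + 264 = 264 + v)
j = 77624333546/6267895271 (j = -792954/(-71742) + 698017/524203 = -792954*(-1/71742) + 698017*(1/524203) = 132159/11957 + 698017/524203 = 77624333546/6267895271 ≈ 12.384)
j - (-237215/(-189196) - 700458/R(1396, p)) = 77624333546/6267895271 - (-237215/(-189196) - 700458/(264 + 2289)) = 77624333546/6267895271 - (-237215*(-1/189196) - 700458/2553) = 77624333546/6267895271 - (237215/189196 - 700458*1/2553) = 77624333546/6267895271 - (237215/189196 - 233486/851) = 77624333546/6267895271 - 1*(-43972747291/161005796) = 77624333546/6267895271 + 43972747291/161005796 = 288114542409680193477/1009167467351990716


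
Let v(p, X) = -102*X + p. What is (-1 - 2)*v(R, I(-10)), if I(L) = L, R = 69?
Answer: -3267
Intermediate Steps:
v(p, X) = p - 102*X
(-1 - 2)*v(R, I(-10)) = (-1 - 2)*(69 - 102*(-10)) = -3*(69 + 1020) = -3*1089 = -3267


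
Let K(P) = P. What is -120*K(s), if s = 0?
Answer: 0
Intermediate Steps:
-120*K(s) = -120*0 = -8*0 = 0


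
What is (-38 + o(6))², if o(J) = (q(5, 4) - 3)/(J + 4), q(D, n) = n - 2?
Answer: 145161/100 ≈ 1451.6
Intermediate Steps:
q(D, n) = -2 + n
o(J) = -1/(4 + J) (o(J) = ((-2 + 4) - 3)/(J + 4) = (2 - 3)/(4 + J) = -1/(4 + J))
(-38 + o(6))² = (-38 - 1/(4 + 6))² = (-38 - 1/10)² = (-38 - 1*⅒)² = (-38 - ⅒)² = (-381/10)² = 145161/100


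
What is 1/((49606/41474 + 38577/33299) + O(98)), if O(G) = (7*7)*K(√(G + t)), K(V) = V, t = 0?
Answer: -1636602413590393/163545321688580118161 + 68117107537053967*√2/46727234768165748046 ≈ 0.0020516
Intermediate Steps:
O(G) = 49*√G (O(G) = (7*7)*√(G + 0) = 49*√G)
1/((49606/41474 + 38577/33299) + O(98)) = 1/((49606/41474 + 38577/33299) + 49*√98) = 1/((49606*(1/41474) + 38577*(1/33299)) + 49*(7*√2)) = 1/((24803/20737 + 5511/4757) + 343*√2) = 1/(232269478/98645909 + 343*√2)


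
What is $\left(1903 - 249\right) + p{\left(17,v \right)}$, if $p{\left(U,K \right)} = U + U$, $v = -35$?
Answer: $1688$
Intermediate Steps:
$p{\left(U,K \right)} = 2 U$
$\left(1903 - 249\right) + p{\left(17,v \right)} = \left(1903 - 249\right) + 2 \cdot 17 = 1654 + 34 = 1688$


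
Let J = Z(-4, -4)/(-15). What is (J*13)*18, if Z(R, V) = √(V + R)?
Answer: -156*I*√2/5 ≈ -44.123*I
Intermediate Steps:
Z(R, V) = √(R + V)
J = -2*I*√2/15 (J = √(-4 - 4)/(-15) = √(-8)*(-1/15) = (2*I*√2)*(-1/15) = -2*I*√2/15 ≈ -0.18856*I)
(J*13)*18 = (-2*I*√2/15*13)*18 = -26*I*√2/15*18 = -156*I*√2/5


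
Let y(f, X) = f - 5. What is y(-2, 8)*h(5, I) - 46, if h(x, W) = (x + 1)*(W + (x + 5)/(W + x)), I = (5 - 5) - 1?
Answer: -109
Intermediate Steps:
I = -1 (I = 0 - 1 = -1)
h(x, W) = (1 + x)*(W + (5 + x)/(W + x))
y(f, X) = -5 + f
y(-2, 8)*h(5, I) - 46 = (-5 - 2)*((5 + (-1)² + 5² + 6*5 - 1*5 - 1*5² + 5*(-1)²)/(-1 + 5)) - 46 = -7*(5 + 1 + 25 + 30 - 5 - 1*25 + 5*1)/4 - 46 = -7*(5 + 1 + 25 + 30 - 5 - 25 + 5)/4 - 46 = -7*36/4 - 46 = -7*9 - 46 = -63 - 46 = -109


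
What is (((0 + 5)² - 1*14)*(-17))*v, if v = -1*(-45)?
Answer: -8415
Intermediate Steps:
v = 45
(((0 + 5)² - 1*14)*(-17))*v = (((0 + 5)² - 1*14)*(-17))*45 = ((5² - 14)*(-17))*45 = ((25 - 14)*(-17))*45 = (11*(-17))*45 = -187*45 = -8415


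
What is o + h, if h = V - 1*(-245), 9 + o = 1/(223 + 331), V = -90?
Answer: 80885/554 ≈ 146.00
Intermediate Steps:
o = -4985/554 (o = -9 + 1/(223 + 331) = -9 + 1/554 = -4985/554 ≈ -8.9982)
h = 155 (h = -90 - 1*(-245) = -90 + 245 = 155)
o + h = -4985/554 + 155 = 80885/554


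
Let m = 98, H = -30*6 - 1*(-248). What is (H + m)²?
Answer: 27556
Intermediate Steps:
H = 68 (H = -180 + 248 = 68)
(H + m)² = (68 + 98)² = 166² = 27556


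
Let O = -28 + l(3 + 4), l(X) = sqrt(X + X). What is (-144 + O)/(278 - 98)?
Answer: -43/45 + sqrt(14)/180 ≈ -0.93477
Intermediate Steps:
l(X) = sqrt(2)*sqrt(X) (l(X) = sqrt(2*X) = sqrt(2)*sqrt(X))
O = -28 + sqrt(14) (O = -28 + sqrt(2)*sqrt(3 + 4) = -28 + sqrt(2)*sqrt(7) = -28 + sqrt(14) ≈ -24.258)
(-144 + O)/(278 - 98) = (-144 + (-28 + sqrt(14)))/(278 - 98) = (-172 + sqrt(14))/180 = (-172 + sqrt(14))*(1/180) = -43/45 + sqrt(14)/180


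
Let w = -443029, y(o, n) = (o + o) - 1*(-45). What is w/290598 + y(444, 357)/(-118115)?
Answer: -52599498269/34323982770 ≈ -1.5324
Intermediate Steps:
y(o, n) = 45 + 2*o (y(o, n) = 2*o + 45 = 45 + 2*o)
w/290598 + y(444, 357)/(-118115) = -443029/290598 + (45 + 2*444)/(-118115) = -443029*1/290598 + (45 + 888)*(-1/118115) = -443029/290598 + 933*(-1/118115) = -443029/290598 - 933/118115 = -52599498269/34323982770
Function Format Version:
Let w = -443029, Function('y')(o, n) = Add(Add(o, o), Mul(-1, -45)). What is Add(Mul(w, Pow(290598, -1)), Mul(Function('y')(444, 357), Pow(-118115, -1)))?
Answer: Rational(-52599498269, 34323982770) ≈ -1.5324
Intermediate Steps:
Function('y')(o, n) = Add(45, Mul(2, o)) (Function('y')(o, n) = Add(Mul(2, o), 45) = Add(45, Mul(2, o)))
Add(Mul(w, Pow(290598, -1)), Mul(Function('y')(444, 357), Pow(-118115, -1))) = Add(Mul(-443029, Pow(290598, -1)), Mul(Add(45, Mul(2, 444)), Pow(-118115, -1))) = Add(Mul(-443029, Rational(1, 290598)), Mul(Add(45, 888), Rational(-1, 118115))) = Add(Rational(-443029, 290598), Mul(933, Rational(-1, 118115))) = Add(Rational(-443029, 290598), Rational(-933, 118115)) = Rational(-52599498269, 34323982770)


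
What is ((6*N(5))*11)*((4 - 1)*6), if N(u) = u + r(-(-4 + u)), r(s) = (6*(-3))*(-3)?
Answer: 70092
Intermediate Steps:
r(s) = 54 (r(s) = -18*(-3) = 54)
N(u) = 54 + u (N(u) = u + 54 = 54 + u)
((6*N(5))*11)*((4 - 1)*6) = ((6*(54 + 5))*11)*((4 - 1)*6) = ((6*59)*11)*(3*6) = (354*11)*18 = 3894*18 = 70092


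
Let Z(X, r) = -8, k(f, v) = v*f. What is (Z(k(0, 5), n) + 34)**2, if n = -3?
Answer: 676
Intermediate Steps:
k(f, v) = f*v
(Z(k(0, 5), n) + 34)**2 = (-8 + 34)**2 = 26**2 = 676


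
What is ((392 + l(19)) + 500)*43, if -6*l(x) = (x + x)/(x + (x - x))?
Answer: 115025/3 ≈ 38342.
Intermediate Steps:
l(x) = -⅓ (l(x) = -(x + x)/(6*(x + (x - x))) = -2*x/(6*(x + 0)) = -2*x/(6*x) = -⅙*2 = -⅓)
((392 + l(19)) + 500)*43 = ((392 - ⅓) + 500)*43 = (1175/3 + 500)*43 = (2675/3)*43 = 115025/3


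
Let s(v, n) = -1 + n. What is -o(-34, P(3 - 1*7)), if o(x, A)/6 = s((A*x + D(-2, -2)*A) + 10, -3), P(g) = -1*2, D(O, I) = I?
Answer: 24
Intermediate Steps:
P(g) = -2
o(x, A) = -24 (o(x, A) = 6*(-1 - 3) = 6*(-4) = -24)
-o(-34, P(3 - 1*7)) = -1*(-24) = 24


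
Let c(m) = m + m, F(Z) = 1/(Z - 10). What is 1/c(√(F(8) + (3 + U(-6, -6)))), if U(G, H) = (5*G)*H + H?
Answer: √706/706 ≈ 0.037636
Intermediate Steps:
U(G, H) = H + 5*G*H (U(G, H) = 5*G*H + H = H + 5*G*H)
F(Z) = 1/(-10 + Z)
c(m) = 2*m
1/c(√(F(8) + (3 + U(-6, -6)))) = 1/(2*√(1/(-10 + 8) + (3 - 6*(1 + 5*(-6))))) = 1/(2*√(1/(-2) + (3 - 6*(1 - 30)))) = 1/(2*√(-½ + (3 - 6*(-29)))) = 1/(2*√(-½ + (3 + 174))) = 1/(2*√(-½ + 177)) = 1/(2*√(353/2)) = 1/(2*(√706/2)) = 1/(√706) = √706/706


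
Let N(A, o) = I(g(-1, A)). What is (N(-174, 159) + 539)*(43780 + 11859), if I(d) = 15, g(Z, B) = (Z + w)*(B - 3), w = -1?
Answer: 30824006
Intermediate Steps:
g(Z, B) = (-1 + Z)*(-3 + B) (g(Z, B) = (Z - 1)*(B - 3) = (-1 + Z)*(-3 + B))
N(A, o) = 15
(N(-174, 159) + 539)*(43780 + 11859) = (15 + 539)*(43780 + 11859) = 554*55639 = 30824006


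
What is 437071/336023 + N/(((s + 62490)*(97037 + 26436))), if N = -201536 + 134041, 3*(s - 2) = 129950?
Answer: 17130291899384203/13169931058759454 ≈ 1.3007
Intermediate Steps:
s = 129956/3 (s = 2 + (1/3)*129950 = 2 + 129950/3 = 129956/3 ≈ 43319.)
N = -67495
437071/336023 + N/(((s + 62490)*(97037 + 26436))) = 437071/336023 - 67495*1/((97037 + 26436)*(129956/3 + 62490)) = 437071*(1/336023) - 67495/((317426/3)*123473) = 437071/336023 - 67495/39193540498/3 = 437071/336023 - 67495*3/39193540498 = 437071/336023 - 202485/39193540498 = 17130291899384203/13169931058759454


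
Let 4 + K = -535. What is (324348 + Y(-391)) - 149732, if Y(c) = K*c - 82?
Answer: 385283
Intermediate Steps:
K = -539 (K = -4 - 535 = -539)
Y(c) = -82 - 539*c (Y(c) = -539*c - 82 = -82 - 539*c)
(324348 + Y(-391)) - 149732 = (324348 + (-82 - 539*(-391))) - 149732 = (324348 + (-82 + 210749)) - 149732 = (324348 + 210667) - 149732 = 535015 - 149732 = 385283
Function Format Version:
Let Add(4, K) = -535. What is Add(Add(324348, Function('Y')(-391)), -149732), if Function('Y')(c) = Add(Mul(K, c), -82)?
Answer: 385283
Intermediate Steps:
K = -539 (K = Add(-4, -535) = -539)
Function('Y')(c) = Add(-82, Mul(-539, c)) (Function('Y')(c) = Add(Mul(-539, c), -82) = Add(-82, Mul(-539, c)))
Add(Add(324348, Function('Y')(-391)), -149732) = Add(Add(324348, Add(-82, Mul(-539, -391))), -149732) = Add(Add(324348, Add(-82, 210749)), -149732) = Add(Add(324348, 210667), -149732) = Add(535015, -149732) = 385283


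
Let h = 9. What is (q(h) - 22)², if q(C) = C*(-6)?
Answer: 5776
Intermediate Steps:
q(C) = -6*C
(q(h) - 22)² = (-6*9 - 22)² = (-54 - 22)² = (-76)² = 5776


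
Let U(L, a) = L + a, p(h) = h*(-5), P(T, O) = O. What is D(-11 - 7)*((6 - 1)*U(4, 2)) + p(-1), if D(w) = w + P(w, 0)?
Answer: -535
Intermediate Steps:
p(h) = -5*h
D(w) = w (D(w) = w + 0 = w)
D(-11 - 7)*((6 - 1)*U(4, 2)) + p(-1) = (-11 - 7)*((6 - 1)*(4 + 2)) - 5*(-1) = -90*6 + 5 = -18*30 + 5 = -540 + 5 = -535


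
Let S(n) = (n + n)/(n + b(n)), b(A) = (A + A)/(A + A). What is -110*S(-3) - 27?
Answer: -357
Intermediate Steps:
b(A) = 1 (b(A) = (2*A)/((2*A)) = (2*A)*(1/(2*A)) = 1)
S(n) = 2*n/(1 + n) (S(n) = (n + n)/(n + 1) = (2*n)/(1 + n) = 2*n/(1 + n))
-110*S(-3) - 27 = -220*(-3)/(1 - 3) - 27 = -220*(-3)/(-2) - 27 = -220*(-3)*(-1)/2 - 27 = -110*3 - 27 = -330 - 27 = -357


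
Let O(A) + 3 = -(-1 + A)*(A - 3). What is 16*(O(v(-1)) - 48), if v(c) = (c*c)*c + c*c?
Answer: -864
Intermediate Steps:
v(c) = c² + c³ (v(c) = c²*c + c² = c³ + c² = c² + c³)
O(A) = -3 - (-1 + A)*(-3 + A) (O(A) = -3 - (-1 + A)*(A - 3) = -3 - (-1 + A)*(-3 + A))
16*(O(v(-1)) - 48) = 16*((-6 - ((-1)²*(1 - 1))² + 4*((-1)²*(1 - 1))) - 48) = 16*((-6 - (1*0)² + 4*(1*0)) - 48) = 16*((-6 - 1*0² + 4*0) - 48) = 16*((-6 - 1*0 + 0) - 48) = 16*((-6 + 0 + 0) - 48) = 16*(-6 - 48) = 16*(-54) = -864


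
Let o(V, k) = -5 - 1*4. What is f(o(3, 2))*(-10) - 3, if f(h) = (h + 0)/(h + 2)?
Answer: -111/7 ≈ -15.857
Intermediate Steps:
o(V, k) = -9 (o(V, k) = -5 - 4 = -9)
f(h) = h/(2 + h)
f(o(3, 2))*(-10) - 3 = -9/(2 - 9)*(-10) - 3 = -9/(-7)*(-10) - 3 = -9*(-1/7)*(-10) - 3 = (9/7)*(-10) - 3 = -90/7 - 3 = -111/7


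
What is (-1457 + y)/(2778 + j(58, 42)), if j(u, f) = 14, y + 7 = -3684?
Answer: -1287/698 ≈ -1.8438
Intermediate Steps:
y = -3691 (y = -7 - 3684 = -3691)
(-1457 + y)/(2778 + j(58, 42)) = (-1457 - 3691)/(2778 + 14) = -5148/2792 = -5148*1/2792 = -1287/698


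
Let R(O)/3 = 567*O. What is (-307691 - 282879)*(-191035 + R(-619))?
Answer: 734641913780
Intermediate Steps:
R(O) = 1701*O (R(O) = 3*(567*O) = 1701*O)
(-307691 - 282879)*(-191035 + R(-619)) = (-307691 - 282879)*(-191035 + 1701*(-619)) = -590570*(-191035 - 1052919) = -590570*(-1243954) = 734641913780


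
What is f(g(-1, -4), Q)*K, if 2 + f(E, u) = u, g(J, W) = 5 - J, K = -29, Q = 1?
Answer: 29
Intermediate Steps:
f(E, u) = -2 + u
f(g(-1, -4), Q)*K = (-2 + 1)*(-29) = -1*(-29) = 29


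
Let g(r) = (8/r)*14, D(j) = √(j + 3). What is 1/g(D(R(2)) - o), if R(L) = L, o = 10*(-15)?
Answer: 75/56 + √5/112 ≈ 1.3593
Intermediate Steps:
o = -150
D(j) = √(3 + j)
g(r) = 112/r
1/g(D(R(2)) - o) = 1/(112/(√(3 + 2) - 1*(-150))) = 1/(112/(√5 + 150)) = 1/(112/(150 + √5)) = 75/56 + √5/112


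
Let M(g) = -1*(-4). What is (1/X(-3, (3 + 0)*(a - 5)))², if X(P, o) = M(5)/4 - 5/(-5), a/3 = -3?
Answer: ¼ ≈ 0.25000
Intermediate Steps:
a = -9 (a = 3*(-3) = -9)
M(g) = 4
X(P, o) = 2 (X(P, o) = 4/4 - 5/(-5) = 4*(¼) - 5*(-⅕) = 1 + 1 = 2)
(1/X(-3, (3 + 0)*(a - 5)))² = (1/2)² = (½)² = ¼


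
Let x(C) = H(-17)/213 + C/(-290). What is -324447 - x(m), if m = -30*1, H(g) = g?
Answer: -2004109265/6177 ≈ -3.2445e+5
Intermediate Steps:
m = -30
x(C) = -17/213 - C/290 (x(C) = -17/213 + C/(-290) = -17*1/213 + C*(-1/290) = -17/213 - C/290)
-324447 - x(m) = -324447 - (-17/213 - 1/290*(-30)) = -324447 - (-17/213 + 3/29) = -324447 - 1*146/6177 = -324447 - 146/6177 = -2004109265/6177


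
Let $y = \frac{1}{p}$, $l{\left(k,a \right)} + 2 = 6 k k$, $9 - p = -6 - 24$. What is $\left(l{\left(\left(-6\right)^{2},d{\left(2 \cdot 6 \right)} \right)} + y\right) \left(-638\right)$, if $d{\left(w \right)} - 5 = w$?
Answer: $- \frac{193433306}{39} \approx -4.9598 \cdot 10^{6}$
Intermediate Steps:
$d{\left(w \right)} = 5 + w$
$p = 39$ ($p = 9 - \left(-6 - 24\right) = 9 - -30 = 9 + 30 = 39$)
$l{\left(k,a \right)} = -2 + 6 k^{2}$ ($l{\left(k,a \right)} = -2 + 6 k k = -2 + 6 k^{2}$)
$y = \frac{1}{39} \approx 0.025641$
$\left(l{\left(\left(-6\right)^{2},d{\left(2 \cdot 6 \right)} \right)} + y\right) \left(-638\right) = \left(\left(-2 + 6 \left(\left(-6\right)^{2}\right)^{2}\right) + \frac{1}{39}\right) \left(-638\right) = \left(\left(-2 + 6 \cdot 36^{2}\right) + \frac{1}{39}\right) \left(-638\right) = \left(\left(-2 + 6 \cdot 1296\right) + \frac{1}{39}\right) \left(-638\right) = \left(\left(-2 + 7776\right) + \frac{1}{39}\right) \left(-638\right) = \left(7774 + \frac{1}{39}\right) \left(-638\right) = \frac{303187}{39} \left(-638\right) = - \frac{193433306}{39}$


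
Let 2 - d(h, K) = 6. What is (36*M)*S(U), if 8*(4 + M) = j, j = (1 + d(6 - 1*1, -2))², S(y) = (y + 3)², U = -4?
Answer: -207/2 ≈ -103.50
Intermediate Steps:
S(y) = (3 + y)²
d(h, K) = -4 (d(h, K) = 2 - 1*6 = 2 - 6 = -4)
j = 9 (j = (1 - 4)² = (-3)² = 9)
M = -23/8 (M = -4 + (⅛)*9 = -4 + 9/8 = -23/8 ≈ -2.8750)
(36*M)*S(U) = (36*(-23/8))*(3 - 4)² = -207/2*(-1)² = -207/2*1 = -207/2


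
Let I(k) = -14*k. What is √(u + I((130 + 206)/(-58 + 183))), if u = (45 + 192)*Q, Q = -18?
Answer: I*√2689770/25 ≈ 65.602*I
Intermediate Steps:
u = -4266 (u = (45 + 192)*(-18) = 237*(-18) = -4266)
√(u + I((130 + 206)/(-58 + 183))) = √(-4266 - 14*(130 + 206)/(-58 + 183)) = √(-4266 - 4704/125) = √(-537954/125) = I*√2689770/25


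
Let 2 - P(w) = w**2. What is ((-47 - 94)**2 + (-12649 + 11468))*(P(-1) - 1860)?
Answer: -34763300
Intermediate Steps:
P(w) = 2 - w**2
((-47 - 94)**2 + (-12649 + 11468))*(P(-1) - 1860) = ((-47 - 94)**2 + (-12649 + 11468))*((2 - 1*(-1)**2) - 1860) = ((-141)**2 - 1181)*((2 - 1*1) - 1860) = (19881 - 1181)*((2 - 1) - 1860) = 18700*(1 - 1860) = 18700*(-1859) = -34763300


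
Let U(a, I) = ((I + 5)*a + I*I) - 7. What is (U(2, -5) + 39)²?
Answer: 3249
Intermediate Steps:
U(a, I) = -7 + I² + a*(5 + I) (U(a, I) = ((5 + I)*a + I²) - 7 = (a*(5 + I) + I²) - 7 = (I² + a*(5 + I)) - 7 = -7 + I² + a*(5 + I))
(U(2, -5) + 39)² = ((-7 + (-5)² + 5*2 - 5*2) + 39)² = ((-7 + 25 + 10 - 10) + 39)² = (18 + 39)² = 57² = 3249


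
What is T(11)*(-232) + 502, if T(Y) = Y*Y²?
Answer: -308290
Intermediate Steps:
T(Y) = Y³
T(11)*(-232) + 502 = 11³*(-232) + 502 = 1331*(-232) + 502 = -308792 + 502 = -308290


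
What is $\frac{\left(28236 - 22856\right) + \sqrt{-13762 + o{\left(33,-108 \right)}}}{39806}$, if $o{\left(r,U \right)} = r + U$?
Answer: $\frac{2690}{19903} + \frac{i \sqrt{13837}}{39806} \approx 0.13516 + 0.0029551 i$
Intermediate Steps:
$o{\left(r,U \right)} = U + r$
$\frac{\left(28236 - 22856\right) + \sqrt{-13762 + o{\left(33,-108 \right)}}}{39806} = \frac{\left(28236 - 22856\right) + \sqrt{-13762 + \left(-108 + 33\right)}}{39806} = \left(5380 + \sqrt{-13762 - 75}\right) \frac{1}{39806} = \left(5380 + \sqrt{-13837}\right) \frac{1}{39806} = \left(5380 + i \sqrt{13837}\right) \frac{1}{39806} = \frac{2690}{19903} + \frac{i \sqrt{13837}}{39806}$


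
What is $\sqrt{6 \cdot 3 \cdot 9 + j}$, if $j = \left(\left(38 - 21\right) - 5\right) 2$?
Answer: $\sqrt{186} \approx 13.638$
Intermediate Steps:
$j = 24$ ($j = \left(17 - 5\right) 2 = 12 \cdot 2 = 24$)
$\sqrt{6 \cdot 3 \cdot 9 + j} = \sqrt{6 \cdot 3 \cdot 9 + 24} = \sqrt{18 \cdot 9 + 24} = \sqrt{162 + 24} = \sqrt{186}$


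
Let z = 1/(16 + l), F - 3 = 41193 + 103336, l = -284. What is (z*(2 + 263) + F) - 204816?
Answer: -16156377/268 ≈ -60285.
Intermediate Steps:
F = 144532 (F = 3 + (41193 + 103336) = 3 + 144529 = 144532)
z = -1/268 (z = 1/(16 - 284) = 1/(-268) = -1/268 ≈ -0.0037313)
(z*(2 + 263) + F) - 204816 = (-(2 + 263)/268 + 144532) - 204816 = (-1/268*265 + 144532) - 204816 = (-265/268 + 144532) - 204816 = 38734311/268 - 204816 = -16156377/268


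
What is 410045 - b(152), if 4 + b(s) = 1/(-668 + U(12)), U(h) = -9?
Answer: 277603174/677 ≈ 4.1005e+5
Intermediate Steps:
b(s) = -2709/677 (b(s) = -4 + 1/(-668 - 9) = -4 + 1/(-677) = -4 - 1/677 = -2709/677)
410045 - b(152) = 410045 - 1*(-2709/677) = 410045 + 2709/677 = 277603174/677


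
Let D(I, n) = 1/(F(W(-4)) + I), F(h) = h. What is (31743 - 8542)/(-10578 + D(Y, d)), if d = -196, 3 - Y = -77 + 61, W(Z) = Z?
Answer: -348015/158669 ≈ -2.1933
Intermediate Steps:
Y = 19 (Y = 3 - (-77 + 61) = 3 - 1*(-16) = 3 + 16 = 19)
D(I, n) = 1/(-4 + I)
(31743 - 8542)/(-10578 + D(Y, d)) = (31743 - 8542)/(-10578 + 1/(-4 + 19)) = 23201/(-10578 + 1/15) = 23201/(-158669/15) = 23201*(-15/158669) = -348015/158669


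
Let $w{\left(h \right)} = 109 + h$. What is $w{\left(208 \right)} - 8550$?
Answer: $-8233$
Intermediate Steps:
$w{\left(208 \right)} - 8550 = \left(109 + 208\right) - 8550 = 317 - 8550 = -8233$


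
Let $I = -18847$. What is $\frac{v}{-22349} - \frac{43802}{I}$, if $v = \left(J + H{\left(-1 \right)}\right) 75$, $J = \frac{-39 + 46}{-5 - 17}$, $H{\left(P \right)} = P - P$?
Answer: $\frac{21546374431}{9266655266} \approx 2.3251$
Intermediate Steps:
$H{\left(P \right)} = 0$
$J = - \frac{7}{22}$ ($J = \frac{7}{-22} = 7 \left(- \frac{1}{22}\right) = - \frac{7}{22} \approx -0.31818$)
$v = - \frac{525}{22}$ ($v = \left(- \frac{7}{22} + 0\right) 75 = \left(- \frac{7}{22}\right) 75 = - \frac{525}{22} \approx -23.864$)
$\frac{v}{-22349} - \frac{43802}{I} = - \frac{525}{22 \left(-22349\right)} - \frac{43802}{-18847} = \left(- \frac{525}{22}\right) \left(- \frac{1}{22349}\right) - - \frac{43802}{18847} = \frac{525}{491678} + \frac{43802}{18847} = \frac{21546374431}{9266655266}$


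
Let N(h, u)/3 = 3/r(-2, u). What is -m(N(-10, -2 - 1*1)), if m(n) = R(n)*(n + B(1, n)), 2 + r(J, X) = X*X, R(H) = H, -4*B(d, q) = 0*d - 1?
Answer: -387/196 ≈ -1.9745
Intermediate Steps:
B(d, q) = ¼ (B(d, q) = -(0*d - 1)/4 = -(0 - 1)/4 = -¼*(-1) = ¼)
r(J, X) = -2 + X² (r(J, X) = -2 + X*X = -2 + X²)
N(h, u) = 9/(-2 + u²) (N(h, u) = 3*(3/(-2 + u²)) = 9/(-2 + u²))
m(n) = n*(¼ + n) (m(n) = n*(n + ¼) = n*(¼ + n))
-m(N(-10, -2 - 1*1)) = -9/(-2 + (-2 - 1*1)²)*(¼ + 9/(-2 + (-2 - 1*1)²)) = -9/(-2 + (-2 - 1)²)*(¼ + 9/(-2 + (-2 - 1)²)) = -9/(-2 + (-3)²)*(¼ + 9/(-2 + (-3)²)) = -9/(-2 + 9)*(¼ + 9/(-2 + 9)) = -9/7*(¼ + 9/7) = -9*(⅐)*(¼ + 9*(⅐)) = -9*(¼ + 9/7)/7 = -9*43/(7*28) = -1*387/196 = -387/196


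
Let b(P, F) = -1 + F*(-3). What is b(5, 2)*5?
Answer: -35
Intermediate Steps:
b(P, F) = -1 - 3*F
b(5, 2)*5 = (-1 - 3*2)*5 = (-1 - 6)*5 = -7*5 = -35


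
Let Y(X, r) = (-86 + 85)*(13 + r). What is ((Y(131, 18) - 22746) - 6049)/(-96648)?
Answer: 14413/48324 ≈ 0.29826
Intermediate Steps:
Y(X, r) = -13 - r (Y(X, r) = -(13 + r) = -13 - r)
((Y(131, 18) - 22746) - 6049)/(-96648) = (((-13 - 1*18) - 22746) - 6049)/(-96648) = (((-13 - 18) - 22746) - 6049)*(-1/96648) = ((-31 - 22746) - 6049)*(-1/96648) = (-22777 - 6049)*(-1/96648) = -28826*(-1/96648) = 14413/48324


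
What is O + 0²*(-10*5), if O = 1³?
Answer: 1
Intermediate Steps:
O = 1
O + 0²*(-10*5) = 1 + 0²*(-10*5) = 1 + 0*(-50) = 1 + 0 = 1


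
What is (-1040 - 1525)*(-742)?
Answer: 1903230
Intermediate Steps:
(-1040 - 1525)*(-742) = -2565*(-742) = 1903230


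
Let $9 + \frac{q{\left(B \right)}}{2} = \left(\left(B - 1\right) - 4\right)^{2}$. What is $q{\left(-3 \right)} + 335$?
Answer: $445$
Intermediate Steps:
$q{\left(B \right)} = -18 + 2 \left(-5 + B\right)^{2}$ ($q{\left(B \right)} = -18 + 2 \left(\left(B - 1\right) - 4\right)^{2} = -18 + 2 \left(\left(-1 + B\right) - 4\right)^{2} = -18 + 2 \left(-5 + B\right)^{2}$)
$q{\left(-3 \right)} + 335 = \left(-18 + 2 \left(-5 - 3\right)^{2}\right) + 335 = \left(-18 + 2 \left(-8\right)^{2}\right) + 335 = \left(-18 + 2 \cdot 64\right) + 335 = \left(-18 + 128\right) + 335 = 110 + 335 = 445$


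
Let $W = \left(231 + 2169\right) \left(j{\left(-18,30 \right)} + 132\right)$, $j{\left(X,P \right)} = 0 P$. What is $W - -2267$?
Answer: $319067$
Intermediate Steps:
$j{\left(X,P \right)} = 0$
$W = 316800$ ($W = \left(231 + 2169\right) \left(0 + 132\right) = 2400 \cdot 132 = 316800$)
$W - -2267 = 316800 - -2267 = 316800 + 2267 = 319067$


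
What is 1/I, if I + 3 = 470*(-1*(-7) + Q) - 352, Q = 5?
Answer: 1/5285 ≈ 0.00018921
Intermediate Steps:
I = 5285 (I = -3 + (470*(-1*(-7) + 5) - 352) = -3 + (470*(7 + 5) - 352) = -3 + (470*12 - 352) = -3 + (5640 - 352) = -3 + 5288 = 5285)
1/I = 1/5285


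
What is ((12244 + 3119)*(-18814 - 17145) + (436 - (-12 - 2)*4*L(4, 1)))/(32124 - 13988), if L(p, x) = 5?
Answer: -552437401/18136 ≈ -30461.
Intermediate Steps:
((12244 + 3119)*(-18814 - 17145) + (436 - (-12 - 2)*4*L(4, 1)))/(32124 - 13988) = ((12244 + 3119)*(-18814 - 17145) + (436 - (-12 - 2)*4*5))/(32124 - 13988) = (15363*(-35959) + (436 - (-14*4)*5))/18136 = (-552438117 + (436 - (-56)*5))*(1/18136) = (-552438117 + (436 - 1*(-280)))*(1/18136) = (-552438117 + (436 + 280))*(1/18136) = (-552438117 + 716)*(1/18136) = -552437401*1/18136 = -552437401/18136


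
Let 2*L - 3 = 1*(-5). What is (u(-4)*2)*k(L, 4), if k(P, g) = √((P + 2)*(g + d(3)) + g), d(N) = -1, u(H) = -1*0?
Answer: 0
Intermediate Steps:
u(H) = 0
L = -1 (L = 3/2 + (1*(-5))/2 = 3/2 + (½)*(-5) = 3/2 - 5/2 = -1)
k(P, g) = √(g + (-1 + g)*(2 + P)) (k(P, g) = √((P + 2)*(g - 1) + g) = √((2 + P)*(-1 + g) + g) = √((-1 + g)*(2 + P) + g) = √(g + (-1 + g)*(2 + P)))
(u(-4)*2)*k(L, 4) = (0*2)*√(-2 - 1*(-1) + 3*4 - 1*4) = 0*√(-2 + 1 + 12 - 4) = 0*√7 = 0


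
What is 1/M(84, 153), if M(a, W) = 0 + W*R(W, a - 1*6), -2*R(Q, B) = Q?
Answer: -2/23409 ≈ -8.5437e-5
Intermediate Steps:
R(Q, B) = -Q/2
M(a, W) = -W**2/2 (M(a, W) = 0 + W*(-W/2) = 0 - W**2/2 = -W**2/2)
1/M(84, 153) = 1/(-1/2*153**2) = 1/(-1/2*23409) = 1/(-23409/2) = -2/23409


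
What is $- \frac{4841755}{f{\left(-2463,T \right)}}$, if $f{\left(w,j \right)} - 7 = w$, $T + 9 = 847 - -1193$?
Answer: $\frac{4841755}{2456} \approx 1971.4$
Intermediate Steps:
$T = 2031$ ($T = -9 + \left(847 - -1193\right) = -9 + \left(847 + 1193\right) = -9 + 2040 = 2031$)
$f{\left(w,j \right)} = 7 + w$
$- \frac{4841755}{f{\left(-2463,T \right)}} = - \frac{4841755}{7 - 2463} = - \frac{4841755}{-2456} = \left(-4841755\right) \left(- \frac{1}{2456}\right) = \frac{4841755}{2456}$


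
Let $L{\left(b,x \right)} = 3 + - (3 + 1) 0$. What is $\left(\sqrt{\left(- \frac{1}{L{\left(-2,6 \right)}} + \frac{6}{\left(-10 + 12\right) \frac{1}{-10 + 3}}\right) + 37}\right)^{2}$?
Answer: $\frac{47}{3} \approx 15.667$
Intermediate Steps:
$L{\left(b,x \right)} = 3$ ($L{\left(b,x \right)} = 3 + \left(-1\right) 4 \cdot 0 = 3 - 0 = 3 + 0 = 3$)
$\left(\sqrt{\left(- \frac{1}{L{\left(-2,6 \right)}} + \frac{6}{\left(-10 + 12\right) \frac{1}{-10 + 3}}\right) + 37}\right)^{2} = \left(\sqrt{\left(- \frac{1}{3} + \frac{6}{\left(-10 + 12\right) \frac{1}{-10 + 3}}\right) + 37}\right)^{2} = \left(\sqrt{\left(\left(-1\right) \frac{1}{3} + \frac{6}{2 \frac{1}{-7}}\right) + 37}\right)^{2} = \left(\sqrt{\left(- \frac{1}{3} + \frac{6}{2 \left(- \frac{1}{7}\right)}\right) + 37}\right)^{2} = \left(\sqrt{\left(- \frac{1}{3} + \frac{6}{- \frac{2}{7}}\right) + 37}\right)^{2} = \left(\sqrt{\left(- \frac{1}{3} + 6 \left(- \frac{7}{2}\right)\right) + 37}\right)^{2} = \left(\sqrt{\left(- \frac{1}{3} - 21\right) + 37}\right)^{2} = \left(\sqrt{- \frac{64}{3} + 37}\right)^{2} = \left(\sqrt{\frac{47}{3}}\right)^{2} = \left(\frac{\sqrt{141}}{3}\right)^{2} = \frac{47}{3}$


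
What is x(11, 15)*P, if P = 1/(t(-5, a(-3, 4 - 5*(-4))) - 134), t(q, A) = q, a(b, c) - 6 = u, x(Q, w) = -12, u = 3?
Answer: 12/139 ≈ 0.086331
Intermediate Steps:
a(b, c) = 9 (a(b, c) = 6 + 3 = 9)
P = -1/139 (P = 1/(-5 - 134) = 1/(-139) = -1/139 ≈ -0.0071942)
x(11, 15)*P = -12*(-1/139) = 12/139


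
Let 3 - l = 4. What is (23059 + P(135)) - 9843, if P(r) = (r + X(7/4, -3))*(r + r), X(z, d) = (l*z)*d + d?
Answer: 100547/2 ≈ 50274.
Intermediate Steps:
l = -1 (l = 3 - 1*4 = 3 - 4 = -1)
X(z, d) = d - d*z (X(z, d) = (-z)*d + d = -d*z + d = d - d*z)
P(r) = 2*r*(9/4 + r) (P(r) = (r - 3*(1 - 7/4))*(r + r) = (r - 3*(1 - 7/4))*(2*r) = (r - 3*(-¾))*(2*r) = (r + 9/4)*(2*r) = (9/4 + r)*(2*r) = 2*r*(9/4 + r))
(23059 + P(135)) - 9843 = (23059 + (½)*135*(9 + 4*135)) - 9843 = (23059 + (½)*135*(9 + 540)) - 9843 = (23059 + (½)*135*549) - 9843 = (23059 + 74115/2) - 9843 = 120233/2 - 9843 = 100547/2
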